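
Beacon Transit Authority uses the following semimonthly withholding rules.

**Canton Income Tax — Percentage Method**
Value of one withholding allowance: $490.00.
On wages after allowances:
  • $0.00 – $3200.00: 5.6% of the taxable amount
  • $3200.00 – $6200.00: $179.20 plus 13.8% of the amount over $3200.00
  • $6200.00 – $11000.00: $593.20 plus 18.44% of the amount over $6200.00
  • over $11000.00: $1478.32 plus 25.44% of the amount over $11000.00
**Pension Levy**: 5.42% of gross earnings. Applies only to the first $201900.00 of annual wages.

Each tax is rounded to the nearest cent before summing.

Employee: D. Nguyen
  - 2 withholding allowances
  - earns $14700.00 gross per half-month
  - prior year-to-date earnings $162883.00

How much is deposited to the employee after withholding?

$11732.97

Canton Income Tax: taxable = $14700.00 − 2×$490.00 = $13720.00
  $1478.32 + 25.44% × ($13720.00 − $11000.00) = $1478.32 + 25.44% × $2720.00 = $2170.29
Pension Levy: 5.42% × $14700.00 = $796.74
Total withheld: $2170.29 + $796.74 = $2967.03
Net pay: $14700.00 − $2967.03 = $11732.97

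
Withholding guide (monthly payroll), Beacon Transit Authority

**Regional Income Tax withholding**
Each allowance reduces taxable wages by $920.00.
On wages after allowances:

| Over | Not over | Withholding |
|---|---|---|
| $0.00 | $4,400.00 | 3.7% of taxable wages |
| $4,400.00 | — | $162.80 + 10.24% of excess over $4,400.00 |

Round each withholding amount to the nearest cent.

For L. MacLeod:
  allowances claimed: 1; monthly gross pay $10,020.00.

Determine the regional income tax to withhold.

$644.08

Regional Income Tax: taxable = $10,020.00 − 1×$920.00 = $9,100.00
  $162.80 + 10.24% × ($9,100.00 − $4,400.00) = $162.80 + 10.24% × $4,700.00 = $644.08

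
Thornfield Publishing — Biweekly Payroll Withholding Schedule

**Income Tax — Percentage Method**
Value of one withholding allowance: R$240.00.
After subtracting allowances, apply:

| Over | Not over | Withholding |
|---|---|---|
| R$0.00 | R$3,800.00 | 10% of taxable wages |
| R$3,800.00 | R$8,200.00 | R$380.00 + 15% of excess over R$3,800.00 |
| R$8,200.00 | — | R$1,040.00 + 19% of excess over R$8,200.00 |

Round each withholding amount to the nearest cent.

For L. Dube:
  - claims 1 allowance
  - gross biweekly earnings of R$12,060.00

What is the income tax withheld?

Income Tax: taxable = R$12,060.00 − 1×R$240.00 = R$11,820.00
  R$1,040.00 + 19% × (R$11,820.00 − R$8,200.00) = R$1,040.00 + 19% × R$3,620.00 = R$1,727.80

R$1,727.80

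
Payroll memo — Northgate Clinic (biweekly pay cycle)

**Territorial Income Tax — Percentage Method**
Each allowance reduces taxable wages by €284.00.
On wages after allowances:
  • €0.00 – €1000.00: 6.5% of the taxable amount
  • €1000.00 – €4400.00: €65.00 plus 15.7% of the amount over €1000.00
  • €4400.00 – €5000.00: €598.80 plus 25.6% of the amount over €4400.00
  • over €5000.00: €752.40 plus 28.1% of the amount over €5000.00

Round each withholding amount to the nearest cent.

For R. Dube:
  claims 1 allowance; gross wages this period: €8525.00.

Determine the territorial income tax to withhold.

Territorial Income Tax: taxable = €8525.00 − 1×€284.00 = €8241.00
  €752.40 + 28.1% × (€8241.00 − €5000.00) = €752.40 + 28.1% × €3241.00 = €1663.12

€1663.12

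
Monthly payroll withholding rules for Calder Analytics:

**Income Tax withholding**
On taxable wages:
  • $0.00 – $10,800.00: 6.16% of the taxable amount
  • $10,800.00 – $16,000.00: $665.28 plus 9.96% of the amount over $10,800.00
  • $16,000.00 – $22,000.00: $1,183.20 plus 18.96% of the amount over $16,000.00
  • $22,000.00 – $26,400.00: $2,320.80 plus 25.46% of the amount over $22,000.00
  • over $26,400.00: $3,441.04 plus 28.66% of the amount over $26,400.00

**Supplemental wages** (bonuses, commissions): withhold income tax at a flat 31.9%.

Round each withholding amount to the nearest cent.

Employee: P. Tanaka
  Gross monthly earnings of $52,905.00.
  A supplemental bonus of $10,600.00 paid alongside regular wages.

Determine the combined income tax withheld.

$14,418.77

Income Tax: taxable = $52,905.00
  $3,441.04 + 28.66% × ($52,905.00 − $26,400.00) = $3,441.04 + 28.66% × $26,505.00 = $11,037.37
Supplemental (31.9% flat on bonus): 31.9% × $10,600.00 = $3,381.40
Total income tax: $11,037.37 + $3,381.40 = $14,418.77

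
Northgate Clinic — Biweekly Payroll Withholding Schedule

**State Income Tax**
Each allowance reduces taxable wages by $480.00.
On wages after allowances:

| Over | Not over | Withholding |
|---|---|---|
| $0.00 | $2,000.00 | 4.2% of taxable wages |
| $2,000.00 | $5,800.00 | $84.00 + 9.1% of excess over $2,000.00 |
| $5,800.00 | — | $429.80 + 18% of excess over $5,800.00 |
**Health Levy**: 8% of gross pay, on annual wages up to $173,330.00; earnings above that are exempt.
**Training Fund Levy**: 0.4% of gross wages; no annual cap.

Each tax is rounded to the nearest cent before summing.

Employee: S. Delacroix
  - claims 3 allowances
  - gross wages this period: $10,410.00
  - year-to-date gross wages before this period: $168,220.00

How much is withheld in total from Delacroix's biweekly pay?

State Income Tax: taxable = $10,410.00 − 3×$480.00 = $8,970.00
  $429.80 + 18% × ($8,970.00 − $5,800.00) = $429.80 + 18% × $3,170.00 = $1,000.40
Health Levy: cap $173,330.00 − YTD $168,220.00 = $5,110.00 subject; 8% × $5,110.00 = $408.80
Training Fund Levy: 0.4% × $10,410.00 = $41.64
Total: $1,000.40 + $408.80 + $41.64 = $1,450.84

$1,450.84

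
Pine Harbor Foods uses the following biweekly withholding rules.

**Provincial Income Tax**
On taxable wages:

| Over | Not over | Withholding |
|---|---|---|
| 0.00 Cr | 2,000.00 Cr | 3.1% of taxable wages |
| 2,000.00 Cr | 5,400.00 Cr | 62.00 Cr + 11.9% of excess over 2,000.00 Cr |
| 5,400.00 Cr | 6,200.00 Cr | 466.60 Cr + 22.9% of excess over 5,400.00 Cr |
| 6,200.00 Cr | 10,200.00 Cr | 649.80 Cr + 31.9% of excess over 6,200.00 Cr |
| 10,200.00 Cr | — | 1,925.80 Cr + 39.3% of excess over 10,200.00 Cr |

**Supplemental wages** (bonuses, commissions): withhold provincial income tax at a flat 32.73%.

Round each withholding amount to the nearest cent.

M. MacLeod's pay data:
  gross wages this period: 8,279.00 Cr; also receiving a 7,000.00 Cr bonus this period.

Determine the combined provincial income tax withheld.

3,604.10 Cr

Provincial Income Tax: taxable = 8,279.00 Cr
  649.80 Cr + 31.9% × (8,279.00 Cr − 6,200.00 Cr) = 649.80 Cr + 31.9% × 2,079.00 Cr = 1,313.00 Cr
Supplemental (32.73% flat on bonus): 32.73% × 7,000.00 Cr = 2,291.10 Cr
Total provincial income tax: 1,313.00 Cr + 2,291.10 Cr = 3,604.10 Cr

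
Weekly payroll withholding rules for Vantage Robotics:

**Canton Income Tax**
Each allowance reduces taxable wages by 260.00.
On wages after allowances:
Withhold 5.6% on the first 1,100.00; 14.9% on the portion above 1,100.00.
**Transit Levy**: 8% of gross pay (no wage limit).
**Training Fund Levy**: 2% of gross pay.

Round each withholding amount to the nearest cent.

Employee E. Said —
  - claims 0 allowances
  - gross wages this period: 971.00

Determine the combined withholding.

Canton Income Tax: taxable = 971.00
  5.6% × 971.00 = 54.38
Transit Levy: 8% × 971.00 = 77.68
Training Fund Levy: 2% × 971.00 = 19.42
Total: 54.38 + 77.68 + 19.42 = 151.48

151.48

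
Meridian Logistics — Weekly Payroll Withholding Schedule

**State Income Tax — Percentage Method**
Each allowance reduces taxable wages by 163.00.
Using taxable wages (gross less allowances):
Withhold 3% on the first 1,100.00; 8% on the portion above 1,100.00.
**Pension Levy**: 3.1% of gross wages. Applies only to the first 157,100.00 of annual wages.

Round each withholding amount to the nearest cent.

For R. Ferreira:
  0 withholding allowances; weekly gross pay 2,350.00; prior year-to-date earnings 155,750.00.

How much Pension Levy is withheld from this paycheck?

Pension Levy: cap 157,100.00 − YTD 155,750.00 = 1,350.00 subject; 3.1% × 1,350.00 = 41.85

41.85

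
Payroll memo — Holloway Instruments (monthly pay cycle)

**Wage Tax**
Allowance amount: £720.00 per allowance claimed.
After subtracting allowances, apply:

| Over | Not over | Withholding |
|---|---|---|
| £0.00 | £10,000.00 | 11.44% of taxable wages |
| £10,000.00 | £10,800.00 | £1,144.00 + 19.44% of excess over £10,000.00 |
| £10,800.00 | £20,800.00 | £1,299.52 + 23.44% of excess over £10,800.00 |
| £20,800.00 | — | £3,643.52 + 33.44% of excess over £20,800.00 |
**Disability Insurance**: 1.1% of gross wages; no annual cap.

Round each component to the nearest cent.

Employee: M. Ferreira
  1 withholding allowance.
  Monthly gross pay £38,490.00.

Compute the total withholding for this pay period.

Wage Tax: taxable = £38,490.00 − 1×£720.00 = £37,770.00
  £3,643.52 + 33.44% × (£37,770.00 − £20,800.00) = £3,643.52 + 33.44% × £16,970.00 = £9,318.29
Disability Insurance: 1.1% × £38,490.00 = £423.39
Total: £9,318.29 + £423.39 = £9,741.68

£9,741.68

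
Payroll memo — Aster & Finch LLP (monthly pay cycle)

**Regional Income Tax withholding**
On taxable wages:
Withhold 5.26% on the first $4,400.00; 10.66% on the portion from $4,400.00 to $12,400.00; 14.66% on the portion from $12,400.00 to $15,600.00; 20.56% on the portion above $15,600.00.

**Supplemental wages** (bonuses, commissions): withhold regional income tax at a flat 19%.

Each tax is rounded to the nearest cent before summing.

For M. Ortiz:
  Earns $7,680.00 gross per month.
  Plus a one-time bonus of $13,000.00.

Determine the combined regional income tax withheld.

Regional Income Tax: taxable = $7,680.00
  $231.44 + 10.66% × ($7,680.00 − $4,400.00) = $231.44 + 10.66% × $3,280.00 = $581.09
Supplemental (19% flat on bonus): 19% × $13,000.00 = $2,470.00
Total regional income tax: $581.09 + $2,470.00 = $3,051.09

$3,051.09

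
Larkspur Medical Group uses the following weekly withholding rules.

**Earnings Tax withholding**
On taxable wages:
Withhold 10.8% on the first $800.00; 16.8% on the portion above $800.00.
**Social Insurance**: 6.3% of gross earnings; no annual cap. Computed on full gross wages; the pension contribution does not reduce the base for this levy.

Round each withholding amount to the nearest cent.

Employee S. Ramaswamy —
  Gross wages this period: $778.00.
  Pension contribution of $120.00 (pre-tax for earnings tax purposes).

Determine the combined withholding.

$120.07

Earnings Tax: taxable = $778.00 − $120.00 = $658.00
  10.8% × $658.00 = $71.06
Social Insurance: 6.3% × $778.00 = $49.01
Total: $71.06 + $49.01 = $120.07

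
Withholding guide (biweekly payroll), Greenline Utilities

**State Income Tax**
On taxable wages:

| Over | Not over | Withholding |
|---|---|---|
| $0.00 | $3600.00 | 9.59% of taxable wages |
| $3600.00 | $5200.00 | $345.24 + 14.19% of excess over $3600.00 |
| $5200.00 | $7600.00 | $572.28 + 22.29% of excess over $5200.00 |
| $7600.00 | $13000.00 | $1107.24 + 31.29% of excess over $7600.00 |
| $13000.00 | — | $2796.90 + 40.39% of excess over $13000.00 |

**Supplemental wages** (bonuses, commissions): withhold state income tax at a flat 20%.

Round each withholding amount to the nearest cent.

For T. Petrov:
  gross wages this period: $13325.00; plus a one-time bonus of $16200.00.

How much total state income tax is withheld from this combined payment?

State Income Tax: taxable = $13325.00
  $2796.90 + 40.39% × ($13325.00 − $13000.00) = $2796.90 + 40.39% × $325.00 = $2928.17
Supplemental (20% flat on bonus): 20% × $16200.00 = $3240.00
Total state income tax: $2928.17 + $3240.00 = $6168.17

$6168.17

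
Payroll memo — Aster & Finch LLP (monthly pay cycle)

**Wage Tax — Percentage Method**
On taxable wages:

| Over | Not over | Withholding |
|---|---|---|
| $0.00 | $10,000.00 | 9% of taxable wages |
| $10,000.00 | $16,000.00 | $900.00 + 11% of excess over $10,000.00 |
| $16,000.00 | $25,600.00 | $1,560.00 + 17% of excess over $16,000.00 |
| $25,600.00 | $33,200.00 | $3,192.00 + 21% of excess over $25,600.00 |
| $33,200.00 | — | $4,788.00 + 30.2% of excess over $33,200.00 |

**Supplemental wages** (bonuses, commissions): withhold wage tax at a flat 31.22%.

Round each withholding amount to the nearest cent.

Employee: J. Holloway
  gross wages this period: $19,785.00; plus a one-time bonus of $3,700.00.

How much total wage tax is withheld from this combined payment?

$3,358.59

Wage Tax: taxable = $19,785.00
  $1,560.00 + 17% × ($19,785.00 − $16,000.00) = $1,560.00 + 17% × $3,785.00 = $2,203.45
Supplemental (31.22% flat on bonus): 31.22% × $3,700.00 = $1,155.14
Total wage tax: $2,203.45 + $1,155.14 = $3,358.59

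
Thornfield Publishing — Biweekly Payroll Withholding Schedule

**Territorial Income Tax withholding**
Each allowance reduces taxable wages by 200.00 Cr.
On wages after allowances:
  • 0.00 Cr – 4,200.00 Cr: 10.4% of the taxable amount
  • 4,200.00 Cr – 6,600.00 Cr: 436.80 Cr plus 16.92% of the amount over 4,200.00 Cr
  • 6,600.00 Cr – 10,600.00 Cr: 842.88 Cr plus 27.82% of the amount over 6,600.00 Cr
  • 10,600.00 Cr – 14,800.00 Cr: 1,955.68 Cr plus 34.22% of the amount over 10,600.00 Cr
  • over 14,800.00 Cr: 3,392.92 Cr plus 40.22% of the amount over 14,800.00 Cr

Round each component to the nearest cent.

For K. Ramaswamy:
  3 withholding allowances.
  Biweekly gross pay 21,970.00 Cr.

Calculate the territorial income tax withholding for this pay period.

Territorial Income Tax: taxable = 21,970.00 Cr − 3×200.00 Cr = 21,370.00 Cr
  3,392.92 Cr + 40.22% × (21,370.00 Cr − 14,800.00 Cr) = 3,392.92 Cr + 40.22% × 6,570.00 Cr = 6,035.37 Cr

6,035.37 Cr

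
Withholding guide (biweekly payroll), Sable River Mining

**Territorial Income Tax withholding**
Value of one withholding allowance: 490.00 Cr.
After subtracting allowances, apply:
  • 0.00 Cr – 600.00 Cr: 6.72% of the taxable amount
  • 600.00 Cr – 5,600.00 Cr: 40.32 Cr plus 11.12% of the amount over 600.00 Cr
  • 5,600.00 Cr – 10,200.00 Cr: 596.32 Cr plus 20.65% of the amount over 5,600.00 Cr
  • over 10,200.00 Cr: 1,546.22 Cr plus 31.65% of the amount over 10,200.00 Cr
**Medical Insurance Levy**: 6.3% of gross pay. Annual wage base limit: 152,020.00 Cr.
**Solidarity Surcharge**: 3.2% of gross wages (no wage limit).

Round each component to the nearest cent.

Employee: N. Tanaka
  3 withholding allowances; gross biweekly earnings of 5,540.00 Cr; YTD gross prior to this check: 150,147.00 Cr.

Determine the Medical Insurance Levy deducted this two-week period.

118.00 Cr

Medical Insurance Levy: cap 152,020.00 Cr − YTD 150,147.00 Cr = 1,873.00 Cr subject; 6.3% × 1,873.00 Cr = 118.00 Cr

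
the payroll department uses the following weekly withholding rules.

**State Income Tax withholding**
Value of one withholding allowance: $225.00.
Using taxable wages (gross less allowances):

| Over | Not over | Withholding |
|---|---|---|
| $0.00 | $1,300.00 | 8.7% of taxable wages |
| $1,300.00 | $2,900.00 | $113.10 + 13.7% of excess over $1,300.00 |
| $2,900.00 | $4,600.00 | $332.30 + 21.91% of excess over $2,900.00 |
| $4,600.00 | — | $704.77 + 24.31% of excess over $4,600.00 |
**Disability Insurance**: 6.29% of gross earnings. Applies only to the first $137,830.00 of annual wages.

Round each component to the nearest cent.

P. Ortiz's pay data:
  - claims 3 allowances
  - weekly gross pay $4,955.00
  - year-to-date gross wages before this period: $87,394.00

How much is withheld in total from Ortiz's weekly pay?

$946.33

State Income Tax: taxable = $4,955.00 − 3×$225.00 = $4,280.00
  $332.30 + 21.91% × ($4,280.00 − $2,900.00) = $332.30 + 21.91% × $1,380.00 = $634.66
Disability Insurance: 6.29% × $4,955.00 = $311.67
Total: $634.66 + $311.67 = $946.33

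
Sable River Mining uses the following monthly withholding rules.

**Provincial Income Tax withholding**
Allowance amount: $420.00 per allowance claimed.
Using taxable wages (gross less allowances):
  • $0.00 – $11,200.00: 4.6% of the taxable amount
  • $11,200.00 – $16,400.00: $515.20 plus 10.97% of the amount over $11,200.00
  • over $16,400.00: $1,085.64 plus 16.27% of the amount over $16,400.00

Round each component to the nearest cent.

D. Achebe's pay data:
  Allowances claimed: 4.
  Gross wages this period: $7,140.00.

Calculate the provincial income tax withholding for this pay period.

Provincial Income Tax: taxable = $7,140.00 − 4×$420.00 = $5,460.00
  4.6% × $5,460.00 = $251.16

$251.16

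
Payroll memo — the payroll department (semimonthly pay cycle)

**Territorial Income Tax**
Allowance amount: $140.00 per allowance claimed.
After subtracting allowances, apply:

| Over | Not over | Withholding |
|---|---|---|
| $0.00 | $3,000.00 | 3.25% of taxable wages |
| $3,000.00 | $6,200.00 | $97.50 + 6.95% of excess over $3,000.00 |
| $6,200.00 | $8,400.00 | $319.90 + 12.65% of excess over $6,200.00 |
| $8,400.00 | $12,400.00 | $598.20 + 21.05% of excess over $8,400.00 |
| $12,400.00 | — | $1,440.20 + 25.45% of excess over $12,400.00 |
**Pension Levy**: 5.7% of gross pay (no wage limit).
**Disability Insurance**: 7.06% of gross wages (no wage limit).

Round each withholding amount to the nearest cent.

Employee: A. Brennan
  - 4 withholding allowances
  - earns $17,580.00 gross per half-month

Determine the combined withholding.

$4,859.20

Territorial Income Tax: taxable = $17,580.00 − 4×$140.00 = $17,020.00
  $1,440.20 + 25.45% × ($17,020.00 − $12,400.00) = $1,440.20 + 25.45% × $4,620.00 = $2,615.99
Pension Levy: 5.7% × $17,580.00 = $1,002.06
Disability Insurance: 7.06% × $17,580.00 = $1,241.15
Total: $2,615.99 + $1,002.06 + $1,241.15 = $4,859.20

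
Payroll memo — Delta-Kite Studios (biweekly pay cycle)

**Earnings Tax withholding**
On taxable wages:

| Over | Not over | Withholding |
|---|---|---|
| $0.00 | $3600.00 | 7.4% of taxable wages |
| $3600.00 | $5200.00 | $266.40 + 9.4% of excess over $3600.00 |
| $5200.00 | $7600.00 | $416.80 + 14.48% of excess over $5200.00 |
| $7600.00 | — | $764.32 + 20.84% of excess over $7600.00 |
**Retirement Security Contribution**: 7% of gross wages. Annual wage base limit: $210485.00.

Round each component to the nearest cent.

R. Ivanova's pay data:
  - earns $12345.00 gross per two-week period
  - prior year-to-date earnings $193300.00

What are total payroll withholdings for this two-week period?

$2617.33

Earnings Tax: taxable = $12345.00
  $764.32 + 20.84% × ($12345.00 − $7600.00) = $764.32 + 20.84% × $4745.00 = $1753.18
Retirement Security Contribution: 7% × $12345.00 = $864.15
Total: $1753.18 + $864.15 = $2617.33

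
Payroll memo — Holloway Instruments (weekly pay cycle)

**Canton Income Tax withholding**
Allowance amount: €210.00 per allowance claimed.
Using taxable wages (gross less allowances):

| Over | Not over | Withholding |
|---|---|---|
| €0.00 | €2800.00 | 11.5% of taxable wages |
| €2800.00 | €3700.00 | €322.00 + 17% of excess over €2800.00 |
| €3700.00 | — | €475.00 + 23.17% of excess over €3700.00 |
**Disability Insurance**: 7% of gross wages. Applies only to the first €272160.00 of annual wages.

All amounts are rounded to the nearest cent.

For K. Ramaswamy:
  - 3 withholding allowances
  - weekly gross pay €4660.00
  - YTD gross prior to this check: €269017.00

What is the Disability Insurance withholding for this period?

Disability Insurance: cap €272160.00 − YTD €269017.00 = €3143.00 subject; 7% × €3143.00 = €220.01

€220.01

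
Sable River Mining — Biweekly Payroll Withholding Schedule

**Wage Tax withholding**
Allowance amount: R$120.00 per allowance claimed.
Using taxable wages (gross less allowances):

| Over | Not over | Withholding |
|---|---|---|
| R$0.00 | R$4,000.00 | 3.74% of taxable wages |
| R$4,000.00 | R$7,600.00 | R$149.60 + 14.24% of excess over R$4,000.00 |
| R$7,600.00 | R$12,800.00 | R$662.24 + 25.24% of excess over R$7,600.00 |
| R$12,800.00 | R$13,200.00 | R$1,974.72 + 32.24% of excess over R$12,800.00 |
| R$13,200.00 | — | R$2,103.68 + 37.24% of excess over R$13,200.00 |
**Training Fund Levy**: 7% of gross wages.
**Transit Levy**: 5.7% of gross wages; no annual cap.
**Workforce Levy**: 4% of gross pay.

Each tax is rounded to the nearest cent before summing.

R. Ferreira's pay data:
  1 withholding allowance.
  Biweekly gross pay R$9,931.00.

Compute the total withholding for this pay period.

R$2,878.78

Wage Tax: taxable = R$9,931.00 − 1×R$120.00 = R$9,811.00
  R$662.24 + 25.24% × (R$9,811.00 − R$7,600.00) = R$662.24 + 25.24% × R$2,211.00 = R$1,220.30
Training Fund Levy: 7% × R$9,931.00 = R$695.17
Transit Levy: 5.7% × R$9,931.00 = R$566.07
Workforce Levy: 4% × R$9,931.00 = R$397.24
Total: R$1,220.30 + R$695.17 + R$566.07 + R$397.24 = R$2,878.78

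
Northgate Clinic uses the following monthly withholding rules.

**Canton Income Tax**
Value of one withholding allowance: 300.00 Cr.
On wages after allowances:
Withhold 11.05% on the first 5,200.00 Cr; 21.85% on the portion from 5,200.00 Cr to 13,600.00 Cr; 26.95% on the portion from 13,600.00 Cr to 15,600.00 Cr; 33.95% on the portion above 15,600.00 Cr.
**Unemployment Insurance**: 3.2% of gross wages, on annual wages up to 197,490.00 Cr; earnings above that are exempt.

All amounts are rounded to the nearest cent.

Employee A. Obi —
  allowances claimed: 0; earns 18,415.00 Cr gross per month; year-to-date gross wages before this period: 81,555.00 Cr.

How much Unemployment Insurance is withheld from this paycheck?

Unemployment Insurance: 3.2% × 18,415.00 Cr = 589.28 Cr

589.28 Cr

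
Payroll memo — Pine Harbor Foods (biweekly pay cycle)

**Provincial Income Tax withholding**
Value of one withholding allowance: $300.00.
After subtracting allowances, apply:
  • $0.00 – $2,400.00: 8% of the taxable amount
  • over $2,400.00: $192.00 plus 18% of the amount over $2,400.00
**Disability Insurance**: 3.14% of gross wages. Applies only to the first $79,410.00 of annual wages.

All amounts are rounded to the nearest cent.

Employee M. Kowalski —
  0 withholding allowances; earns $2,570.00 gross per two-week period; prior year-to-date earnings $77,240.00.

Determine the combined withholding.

$290.74

Provincial Income Tax: taxable = $2,570.00
  $192.00 + 18% × ($2,570.00 − $2,400.00) = $192.00 + 18% × $170.00 = $222.60
Disability Insurance: cap $79,410.00 − YTD $77,240.00 = $2,170.00 subject; 3.14% × $2,170.00 = $68.14
Total: $222.60 + $68.14 = $290.74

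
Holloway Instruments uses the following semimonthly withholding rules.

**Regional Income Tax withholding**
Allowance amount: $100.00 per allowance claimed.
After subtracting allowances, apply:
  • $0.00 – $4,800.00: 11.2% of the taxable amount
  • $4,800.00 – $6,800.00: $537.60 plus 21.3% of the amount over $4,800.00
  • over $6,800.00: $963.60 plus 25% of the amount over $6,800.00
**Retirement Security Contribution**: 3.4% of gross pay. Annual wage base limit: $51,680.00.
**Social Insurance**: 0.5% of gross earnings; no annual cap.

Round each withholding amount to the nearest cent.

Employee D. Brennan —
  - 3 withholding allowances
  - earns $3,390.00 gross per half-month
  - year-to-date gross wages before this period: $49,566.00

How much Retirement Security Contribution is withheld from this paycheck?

$71.88

Retirement Security Contribution: cap $51,680.00 − YTD $49,566.00 = $2,114.00 subject; 3.4% × $2,114.00 = $71.88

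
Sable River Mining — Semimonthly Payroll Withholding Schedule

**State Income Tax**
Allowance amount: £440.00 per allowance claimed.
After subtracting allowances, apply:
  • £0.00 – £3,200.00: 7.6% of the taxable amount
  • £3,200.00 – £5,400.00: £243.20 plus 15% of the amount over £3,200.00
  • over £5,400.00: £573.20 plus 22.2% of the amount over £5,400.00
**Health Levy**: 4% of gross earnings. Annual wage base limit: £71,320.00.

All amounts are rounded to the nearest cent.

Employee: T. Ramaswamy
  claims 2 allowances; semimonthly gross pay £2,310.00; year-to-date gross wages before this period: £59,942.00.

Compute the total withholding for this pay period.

State Income Tax: taxable = £2,310.00 − 2×£440.00 = £1,430.00
  7.6% × £1,430.00 = £108.68
Health Levy: 4% × £2,310.00 = £92.40
Total: £108.68 + £92.40 = £201.08

£201.08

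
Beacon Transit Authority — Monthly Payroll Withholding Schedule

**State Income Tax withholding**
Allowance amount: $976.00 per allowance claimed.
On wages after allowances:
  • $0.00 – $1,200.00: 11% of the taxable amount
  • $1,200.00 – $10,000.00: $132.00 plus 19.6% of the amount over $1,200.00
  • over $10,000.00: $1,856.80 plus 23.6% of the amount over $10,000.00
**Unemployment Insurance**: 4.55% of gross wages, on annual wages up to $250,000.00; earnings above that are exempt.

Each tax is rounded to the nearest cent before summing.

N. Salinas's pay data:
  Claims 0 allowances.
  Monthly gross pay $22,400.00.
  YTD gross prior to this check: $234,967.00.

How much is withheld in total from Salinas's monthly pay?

$5,467.20

State Income Tax: taxable = $22,400.00
  $1,856.80 + 23.6% × ($22,400.00 − $10,000.00) = $1,856.80 + 23.6% × $12,400.00 = $4,783.20
Unemployment Insurance: cap $250,000.00 − YTD $234,967.00 = $15,033.00 subject; 4.55% × $15,033.00 = $684.00
Total: $4,783.20 + $684.00 = $5,467.20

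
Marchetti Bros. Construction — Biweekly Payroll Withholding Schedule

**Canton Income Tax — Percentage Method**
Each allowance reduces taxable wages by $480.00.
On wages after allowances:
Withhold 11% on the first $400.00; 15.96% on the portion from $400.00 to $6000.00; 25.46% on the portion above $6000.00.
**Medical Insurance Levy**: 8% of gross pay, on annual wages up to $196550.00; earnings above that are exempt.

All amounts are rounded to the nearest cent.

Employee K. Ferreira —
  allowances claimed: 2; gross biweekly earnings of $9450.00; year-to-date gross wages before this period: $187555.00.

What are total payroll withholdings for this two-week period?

Canton Income Tax: taxable = $9450.00 − 2×$480.00 = $8490.00
  $937.76 + 25.46% × ($8490.00 − $6000.00) = $937.76 + 25.46% × $2490.00 = $1571.71
Medical Insurance Levy: cap $196550.00 − YTD $187555.00 = $8995.00 subject; 8% × $8995.00 = $719.60
Total: $1571.71 + $719.60 = $2291.31

$2291.31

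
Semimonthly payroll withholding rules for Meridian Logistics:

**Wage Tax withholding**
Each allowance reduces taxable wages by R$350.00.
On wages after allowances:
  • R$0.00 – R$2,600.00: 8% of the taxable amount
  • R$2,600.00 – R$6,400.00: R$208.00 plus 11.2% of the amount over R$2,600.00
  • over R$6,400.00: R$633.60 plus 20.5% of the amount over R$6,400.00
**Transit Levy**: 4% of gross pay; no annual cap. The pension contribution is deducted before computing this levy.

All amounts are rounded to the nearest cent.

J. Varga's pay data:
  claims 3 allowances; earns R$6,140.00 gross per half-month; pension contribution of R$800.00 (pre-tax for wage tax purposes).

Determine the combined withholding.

Wage Tax: taxable = R$6,140.00 − R$800.00 − 3×R$350.00 = R$4,290.00
  R$208.00 + 11.2% × (R$4,290.00 − R$2,600.00) = R$208.00 + 11.2% × R$1,690.00 = R$397.28
Transit Levy: 4% × R$5,340.00 = R$213.60
Total: R$397.28 + R$213.60 = R$610.88

R$610.88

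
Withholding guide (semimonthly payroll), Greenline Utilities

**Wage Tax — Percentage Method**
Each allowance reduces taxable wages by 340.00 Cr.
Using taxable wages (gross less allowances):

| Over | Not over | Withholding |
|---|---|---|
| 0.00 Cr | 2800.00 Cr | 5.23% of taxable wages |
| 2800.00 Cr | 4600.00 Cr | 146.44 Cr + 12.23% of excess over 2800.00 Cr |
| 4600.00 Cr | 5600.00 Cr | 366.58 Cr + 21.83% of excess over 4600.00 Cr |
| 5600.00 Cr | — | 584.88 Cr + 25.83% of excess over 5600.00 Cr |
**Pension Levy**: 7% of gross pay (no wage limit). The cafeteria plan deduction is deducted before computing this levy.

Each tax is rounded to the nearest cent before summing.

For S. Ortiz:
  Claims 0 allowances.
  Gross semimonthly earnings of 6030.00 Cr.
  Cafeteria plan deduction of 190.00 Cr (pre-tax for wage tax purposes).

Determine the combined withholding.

Wage Tax: taxable = 6030.00 Cr − 190.00 Cr = 5840.00 Cr
  584.88 Cr + 25.83% × (5840.00 Cr − 5600.00 Cr) = 584.88 Cr + 25.83% × 240.00 Cr = 646.87 Cr
Pension Levy: 7% × 5840.00 Cr = 408.80 Cr
Total: 646.87 Cr + 408.80 Cr = 1055.67 Cr

1055.67 Cr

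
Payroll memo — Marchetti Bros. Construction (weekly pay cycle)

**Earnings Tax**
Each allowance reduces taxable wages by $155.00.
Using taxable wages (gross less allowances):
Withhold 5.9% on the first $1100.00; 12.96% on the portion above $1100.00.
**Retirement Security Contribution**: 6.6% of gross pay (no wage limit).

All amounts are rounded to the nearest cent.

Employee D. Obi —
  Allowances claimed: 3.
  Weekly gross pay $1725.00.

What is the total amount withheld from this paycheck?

Earnings Tax: taxable = $1725.00 − 3×$155.00 = $1260.00
  $64.90 + 12.96% × ($1260.00 − $1100.00) = $64.90 + 12.96% × $160.00 = $85.64
Retirement Security Contribution: 6.6% × $1725.00 = $113.85
Total: $85.64 + $113.85 = $199.49

$199.49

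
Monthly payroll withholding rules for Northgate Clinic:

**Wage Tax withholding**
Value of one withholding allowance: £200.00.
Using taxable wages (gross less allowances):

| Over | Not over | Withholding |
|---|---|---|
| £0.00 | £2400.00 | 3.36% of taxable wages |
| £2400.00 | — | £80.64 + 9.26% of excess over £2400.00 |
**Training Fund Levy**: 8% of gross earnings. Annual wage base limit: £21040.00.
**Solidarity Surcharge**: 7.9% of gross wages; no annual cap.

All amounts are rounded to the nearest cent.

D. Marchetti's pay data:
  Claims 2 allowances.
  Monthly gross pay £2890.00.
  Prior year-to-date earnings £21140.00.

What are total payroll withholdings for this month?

Wage Tax: taxable = £2890.00 − 2×£200.00 = £2490.00
  £80.64 + 9.26% × (£2490.00 − £2400.00) = £80.64 + 9.26% × £90.00 = £88.97
Training Fund Levy: YTD £21140.00 ≥ cap £21040.00 → £0.00
Solidarity Surcharge: 7.9% × £2890.00 = £228.31
Total: £88.97 + £0.00 + £228.31 = £317.28

£317.28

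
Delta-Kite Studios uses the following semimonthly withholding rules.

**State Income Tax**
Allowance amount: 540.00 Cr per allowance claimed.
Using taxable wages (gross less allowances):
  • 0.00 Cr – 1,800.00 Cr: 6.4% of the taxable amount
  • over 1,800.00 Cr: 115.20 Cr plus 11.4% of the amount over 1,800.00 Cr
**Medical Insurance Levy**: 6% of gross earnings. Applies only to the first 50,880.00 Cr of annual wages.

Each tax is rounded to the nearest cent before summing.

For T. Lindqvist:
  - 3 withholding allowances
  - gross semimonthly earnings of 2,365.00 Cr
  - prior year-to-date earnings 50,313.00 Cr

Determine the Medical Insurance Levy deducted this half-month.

34.02 Cr

Medical Insurance Levy: cap 50,880.00 Cr − YTD 50,313.00 Cr = 567.00 Cr subject; 6% × 567.00 Cr = 34.02 Cr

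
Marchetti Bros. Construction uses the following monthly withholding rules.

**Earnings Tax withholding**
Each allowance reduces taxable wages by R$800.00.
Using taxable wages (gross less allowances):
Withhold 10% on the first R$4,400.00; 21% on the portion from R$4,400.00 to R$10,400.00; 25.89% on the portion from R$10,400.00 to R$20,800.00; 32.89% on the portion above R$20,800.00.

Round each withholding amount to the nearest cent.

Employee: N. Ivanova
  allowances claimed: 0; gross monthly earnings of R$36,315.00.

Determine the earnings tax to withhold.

R$9,495.44

Earnings Tax: taxable = R$36,315.00
  R$4,392.56 + 32.89% × (R$36,315.00 − R$20,800.00) = R$4,392.56 + 32.89% × R$15,515.00 = R$9,495.44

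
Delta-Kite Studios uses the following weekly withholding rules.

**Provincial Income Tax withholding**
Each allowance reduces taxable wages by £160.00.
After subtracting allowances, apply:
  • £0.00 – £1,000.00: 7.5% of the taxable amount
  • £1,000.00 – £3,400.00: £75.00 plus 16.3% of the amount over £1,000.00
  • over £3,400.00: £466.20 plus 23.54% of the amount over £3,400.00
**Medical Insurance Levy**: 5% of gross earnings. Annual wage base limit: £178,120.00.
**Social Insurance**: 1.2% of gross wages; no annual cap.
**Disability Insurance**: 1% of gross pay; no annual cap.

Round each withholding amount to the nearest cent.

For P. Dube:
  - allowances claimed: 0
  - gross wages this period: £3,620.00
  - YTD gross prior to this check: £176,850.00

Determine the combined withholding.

£661.13

Provincial Income Tax: taxable = £3,620.00
  £466.20 + 23.54% × (£3,620.00 − £3,400.00) = £466.20 + 23.54% × £220.00 = £517.99
Medical Insurance Levy: cap £178,120.00 − YTD £176,850.00 = £1,270.00 subject; 5% × £1,270.00 = £63.50
Social Insurance: 1.2% × £3,620.00 = £43.44
Disability Insurance: 1% × £3,620.00 = £36.20
Total: £517.99 + £63.50 + £43.44 + £36.20 = £661.13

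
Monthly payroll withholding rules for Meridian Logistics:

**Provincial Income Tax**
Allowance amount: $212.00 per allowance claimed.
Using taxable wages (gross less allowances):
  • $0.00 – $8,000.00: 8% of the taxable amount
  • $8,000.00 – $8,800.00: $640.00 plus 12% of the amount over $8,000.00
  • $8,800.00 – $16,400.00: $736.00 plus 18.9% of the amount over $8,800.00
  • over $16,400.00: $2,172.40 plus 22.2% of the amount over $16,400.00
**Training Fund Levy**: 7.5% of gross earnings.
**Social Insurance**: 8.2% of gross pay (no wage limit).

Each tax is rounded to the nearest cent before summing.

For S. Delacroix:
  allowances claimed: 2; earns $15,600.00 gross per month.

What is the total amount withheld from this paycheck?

Provincial Income Tax: taxable = $15,600.00 − 2×$212.00 = $15,176.00
  $736.00 + 18.9% × ($15,176.00 − $8,800.00) = $736.00 + 18.9% × $6,376.00 = $1,941.06
Training Fund Levy: 7.5% × $15,600.00 = $1,170.00
Social Insurance: 8.2% × $15,600.00 = $1,279.20
Total: $1,941.06 + $1,170.00 + $1,279.20 = $4,390.26

$4,390.26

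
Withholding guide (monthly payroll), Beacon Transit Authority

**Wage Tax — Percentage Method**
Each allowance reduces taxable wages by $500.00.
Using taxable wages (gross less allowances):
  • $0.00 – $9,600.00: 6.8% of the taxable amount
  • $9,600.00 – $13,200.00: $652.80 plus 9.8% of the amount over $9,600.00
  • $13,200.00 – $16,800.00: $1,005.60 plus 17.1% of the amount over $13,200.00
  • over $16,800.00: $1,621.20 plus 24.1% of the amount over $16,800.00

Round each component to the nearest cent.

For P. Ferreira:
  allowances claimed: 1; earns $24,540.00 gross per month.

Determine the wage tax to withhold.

Wage Tax: taxable = $24,540.00 − 1×$500.00 = $24,040.00
  $1,621.20 + 24.1% × ($24,040.00 − $16,800.00) = $1,621.20 + 24.1% × $7,240.00 = $3,366.04

$3,366.04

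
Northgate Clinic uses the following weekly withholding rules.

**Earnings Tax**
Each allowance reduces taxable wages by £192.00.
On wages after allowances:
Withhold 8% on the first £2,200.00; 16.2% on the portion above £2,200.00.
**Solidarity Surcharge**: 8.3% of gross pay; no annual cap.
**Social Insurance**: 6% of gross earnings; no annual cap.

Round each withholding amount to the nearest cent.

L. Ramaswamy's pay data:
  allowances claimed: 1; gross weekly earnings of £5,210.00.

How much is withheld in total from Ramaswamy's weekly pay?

£1,377.55

Earnings Tax: taxable = £5,210.00 − 1×£192.00 = £5,018.00
  £176.00 + 16.2% × (£5,018.00 − £2,200.00) = £176.00 + 16.2% × £2,818.00 = £632.52
Solidarity Surcharge: 8.3% × £5,210.00 = £432.43
Social Insurance: 6% × £5,210.00 = £312.60
Total: £632.52 + £432.43 + £312.60 = £1,377.55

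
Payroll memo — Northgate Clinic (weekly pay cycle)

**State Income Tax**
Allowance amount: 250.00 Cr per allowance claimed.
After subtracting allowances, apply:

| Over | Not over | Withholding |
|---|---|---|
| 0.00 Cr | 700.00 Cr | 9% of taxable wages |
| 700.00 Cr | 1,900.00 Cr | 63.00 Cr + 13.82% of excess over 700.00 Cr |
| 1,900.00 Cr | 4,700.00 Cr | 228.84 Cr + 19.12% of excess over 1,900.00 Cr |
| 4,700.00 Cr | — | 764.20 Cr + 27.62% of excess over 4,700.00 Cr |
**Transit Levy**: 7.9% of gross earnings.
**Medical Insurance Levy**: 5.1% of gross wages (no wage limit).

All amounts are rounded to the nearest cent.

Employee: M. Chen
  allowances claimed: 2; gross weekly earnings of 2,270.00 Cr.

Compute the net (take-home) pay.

1,764.03 Cr

State Income Tax: taxable = 2,270.00 Cr − 2×250.00 Cr = 1,770.00 Cr
  63.00 Cr + 13.82% × (1,770.00 Cr − 700.00 Cr) = 63.00 Cr + 13.82% × 1,070.00 Cr = 210.87 Cr
Transit Levy: 7.9% × 2,270.00 Cr = 179.33 Cr
Medical Insurance Levy: 5.1% × 2,270.00 Cr = 115.77 Cr
Total withheld: 210.87 Cr + 179.33 Cr + 115.77 Cr = 505.97 Cr
Net pay: 2,270.00 Cr − 505.97 Cr = 1,764.03 Cr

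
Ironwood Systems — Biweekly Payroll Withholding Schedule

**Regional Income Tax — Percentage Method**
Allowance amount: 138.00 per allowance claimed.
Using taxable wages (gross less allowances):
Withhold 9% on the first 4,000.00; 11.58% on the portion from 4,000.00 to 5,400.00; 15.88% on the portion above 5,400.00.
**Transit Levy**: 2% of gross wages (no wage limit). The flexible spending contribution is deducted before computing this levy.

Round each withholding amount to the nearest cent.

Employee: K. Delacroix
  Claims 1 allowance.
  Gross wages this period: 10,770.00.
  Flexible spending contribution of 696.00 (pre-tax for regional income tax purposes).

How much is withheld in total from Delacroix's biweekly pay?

1,443.92

Regional Income Tax: taxable = 10,770.00 − 696.00 − 1×138.00 = 9,936.00
  522.12 + 15.88% × (9,936.00 − 5,400.00) = 522.12 + 15.88% × 4,536.00 = 1,242.44
Transit Levy: 2% × 10,074.00 = 201.48
Total: 1,242.44 + 201.48 = 1,443.92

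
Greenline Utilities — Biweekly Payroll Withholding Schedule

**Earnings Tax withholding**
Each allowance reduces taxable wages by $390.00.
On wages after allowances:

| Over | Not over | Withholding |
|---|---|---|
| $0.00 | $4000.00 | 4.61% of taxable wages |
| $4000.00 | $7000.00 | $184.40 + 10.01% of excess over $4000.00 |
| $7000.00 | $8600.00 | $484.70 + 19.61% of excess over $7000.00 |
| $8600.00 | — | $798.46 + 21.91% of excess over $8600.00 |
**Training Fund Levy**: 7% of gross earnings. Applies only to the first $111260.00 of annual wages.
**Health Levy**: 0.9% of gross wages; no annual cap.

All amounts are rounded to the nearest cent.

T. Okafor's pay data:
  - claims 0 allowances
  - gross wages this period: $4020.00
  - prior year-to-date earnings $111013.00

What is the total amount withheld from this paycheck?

Earnings Tax: taxable = $4020.00
  $184.40 + 10.01% × ($4020.00 − $4000.00) = $184.40 + 10.01% × $20.00 = $186.40
Training Fund Levy: cap $111260.00 − YTD $111013.00 = $247.00 subject; 7% × $247.00 = $17.29
Health Levy: 0.9% × $4020.00 = $36.18
Total: $186.40 + $17.29 + $36.18 = $239.87

$239.87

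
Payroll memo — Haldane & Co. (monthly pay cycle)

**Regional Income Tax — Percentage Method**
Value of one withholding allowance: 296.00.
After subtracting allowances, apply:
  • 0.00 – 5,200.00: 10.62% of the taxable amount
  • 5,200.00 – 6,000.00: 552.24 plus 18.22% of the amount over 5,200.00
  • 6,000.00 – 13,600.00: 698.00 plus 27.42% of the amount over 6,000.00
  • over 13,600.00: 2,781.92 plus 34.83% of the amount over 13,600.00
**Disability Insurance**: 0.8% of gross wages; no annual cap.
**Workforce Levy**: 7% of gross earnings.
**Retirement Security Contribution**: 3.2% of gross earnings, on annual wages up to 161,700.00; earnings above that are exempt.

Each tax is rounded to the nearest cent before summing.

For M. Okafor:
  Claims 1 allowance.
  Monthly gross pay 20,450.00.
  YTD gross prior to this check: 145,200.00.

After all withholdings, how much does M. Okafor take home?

Regional Income Tax: taxable = 20,450.00 − 1×296.00 = 20,154.00
  2,781.92 + 34.83% × (20,154.00 − 13,600.00) = 2,781.92 + 34.83% × 6,554.00 = 5,064.68
Disability Insurance: 0.8% × 20,450.00 = 163.60
Workforce Levy: 7% × 20,450.00 = 1,431.50
Retirement Security Contribution: cap 161,700.00 − YTD 145,200.00 = 16,500.00 subject; 3.2% × 16,500.00 = 528.00
Total withheld: 5,064.68 + 163.60 + 1,431.50 + 528.00 = 7,187.78
Net pay: 20,450.00 − 7,187.78 = 13,262.22

13,262.22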